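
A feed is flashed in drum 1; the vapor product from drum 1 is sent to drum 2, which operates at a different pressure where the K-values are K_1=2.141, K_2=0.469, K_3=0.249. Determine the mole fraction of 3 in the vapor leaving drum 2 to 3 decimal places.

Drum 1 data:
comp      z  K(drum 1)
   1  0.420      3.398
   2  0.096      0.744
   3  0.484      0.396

Drum 1:
Let ψ₁ = V/F and solve Σ zᵢ(Kᵢ−1)/(1+ψ₁(Kᵢ−1)) = 0.
Feasibility: ΣzᵢKᵢ = 1.690, Σzᵢ/Kᵢ = 1.475 — both > 1, two phases present.
Iterate (Newton) starting at ψ₁ = 0.3:
  ψ₁ = 0.300: g = 0.2021, g' = -1.088 → ψ₁ = 0.486
  ψ₁ = 0.486: g = 0.0234, g' = -0.877 → ψ₁ = 0.512
  ψ₁ = 0.512: g = 0.0002, g' = -0.865 → ψ₁ = 0.513
Converged at ψ₁ = 0.513.
Drum-1 compositions:
  1: x = 0.188, y = 0.640
  2: x = 0.111, y = 0.082
  3: x = 0.701, y = 0.278
Drum-2 feed = drum-1 vapor: z₂ = (0.6401, 0.0822, 0.2776).
Drum 2:
Let ψ₂ = V/F and solve Σ zᵢ(Kᵢ−1)/(1+ψ₂(Kᵢ−1)) = 0.
Check two-phase: ΣzᵢKᵢ = 1.478 > 1 and Σzᵢ/Kᵢ = 1.589 > 1, so g(0) = 0.478 > 0 and g(1) = -0.589 < 0.
Newton iteration, ψ₂⁰ = 0.5:
  ψ₂ = 0.500: g = 0.0718, g' = -0.782 → ψ₂ = 0.592
  ψ₂ = 0.592: g = -0.0029, g' = -0.854 → ψ₂ = 0.588
Converged at ψ₂ = 0.588.
  1: x = 0.383, y = 0.820
  2: x = 0.120, y = 0.056
  3: x = 0.497, y = 0.124

y_3 (drum 2) = 0.124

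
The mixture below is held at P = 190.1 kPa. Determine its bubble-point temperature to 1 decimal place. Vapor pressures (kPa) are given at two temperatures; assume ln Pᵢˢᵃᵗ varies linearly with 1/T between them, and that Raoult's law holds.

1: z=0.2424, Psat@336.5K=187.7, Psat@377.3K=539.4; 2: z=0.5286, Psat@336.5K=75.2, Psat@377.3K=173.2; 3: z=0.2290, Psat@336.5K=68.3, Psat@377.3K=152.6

Bubble-point temperature: ΣzᵢPᵢˢᵃᵗ(T) = P. Interpolate ln Pᵢˢᵃᵗ = aᵢ + bᵢ/T.
  T = 336.5 K: ΣzᵢPᵢˢᵃᵗ = 100.89 kPa
  T = 377.3 K: ΣzᵢPᵢˢᵃᵗ = 257.25 kPa
  T = 356.9 K: ΣzᵢPᵢˢᵃᵗ = 165.20 kPa
  T = 367.1 K: ΣzᵢPᵢˢᵃᵗ = 207.34 kPa
  T = 362.0 K: ΣzᵢPᵢˢᵃᵗ = 185.35 kPa
  T = 364.6 K: ΣzᵢPᵢˢᵃᵗ = 196.33 kPa
Interpolating between 362.0 K and 364.6 K gives T ≈ 363.1 K.

T = 363.1 K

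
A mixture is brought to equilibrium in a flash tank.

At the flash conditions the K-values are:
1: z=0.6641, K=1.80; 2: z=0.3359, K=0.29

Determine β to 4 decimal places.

β = 0.5155

Rachford–Rice: g(β) = Σ zᵢ(Kᵢ−1)/(1+β(Kᵢ−1)) = 0.
Check two-phase: ΣzᵢKᵢ = 1.2928 > 1 and Σzᵢ/Kᵢ = 1.5272 > 1, so g(0) = 0.2928 > 0 and g(1) = -0.5272 < 0.
Binary case is linear: z₁(K₁−1)(1+β(K₂−1)) + z₂(K₂−1)(1+β(K₁−1)) = 0
⇒ β = [z₁(K₁−1)+z₂(K₂−1)] / [−(K₁−1)(K₂−1)] = 0.29279/0.56800 = 0.5155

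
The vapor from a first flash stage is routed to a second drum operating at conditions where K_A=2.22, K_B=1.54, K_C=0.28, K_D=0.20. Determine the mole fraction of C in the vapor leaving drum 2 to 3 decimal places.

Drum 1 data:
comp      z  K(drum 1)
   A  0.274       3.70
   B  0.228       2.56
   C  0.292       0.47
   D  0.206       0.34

y_C (drum 2) = 0.093

Drum 1:
Newton–Raphson from ψ₁ = 0.5:
  ψ₁ = 0.500: g = 0.1011, g' = -0.889 → ψ₁ = 0.614
  ψ₁ = 0.614: g = 0.0022, g' = -0.861 → ψ₁ = 0.616
Converged at ψ₁ = 0.616.
Drum-1 compositions:
  A: x = 0.103, y = 0.381
  B: x = 0.116, y = 0.298
  C: x = 0.434, y = 0.204
  D: x = 0.347, y = 0.118
Drum-2 feed = drum-1 vapor: z₂ = (0.3805, 0.2976, 0.2038, 0.1181).
Drum 2:
Iterate (Newton) starting at ψ₂ = 0.39:
  ψ₂ = 0.390: g = 0.1060, g' = -0.683 → ψ₂ = 0.545
  ψ₂ = 0.545: g = -0.0061, g' = -0.780 → ψ₂ = 0.537
Converged at ψ₂ = 0.537.
  A: x = 0.230, y = 0.510
  B: x = 0.231, y = 0.355
  C: x = 0.332, y = 0.093
  D: x = 0.207, y = 0.041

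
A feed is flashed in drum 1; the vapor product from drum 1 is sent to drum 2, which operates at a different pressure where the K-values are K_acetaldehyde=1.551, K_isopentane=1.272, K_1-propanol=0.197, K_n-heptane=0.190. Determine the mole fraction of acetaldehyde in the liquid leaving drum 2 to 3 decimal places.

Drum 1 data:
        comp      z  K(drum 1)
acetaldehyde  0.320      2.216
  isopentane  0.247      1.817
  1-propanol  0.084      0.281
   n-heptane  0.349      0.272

x_acetaldehyde (drum 2) = 0.361

Drum 1:
Iterate (Newton) starting at ψ₁ = 0.49:
  ψ₁ = 0.490: g = -0.1003, g' = -0.820 → ψ₁ = 0.368
  ψ₁ = 0.368: g = -0.0050, g' = -0.749 → ψ₁ = 0.361
Converged at ψ₁ = 0.361.
Drum-1 compositions:
  acetaldehyde: x = 0.222, y = 0.493
  isopentane: x = 0.191, y = 0.347
  1-propanol: x = 0.113, y = 0.032
  n-heptane: x = 0.473, y = 0.129
Drum-2 feed = drum-1 vapor: z₂ = (0.4928, 0.3466, 0.0319, 0.1288).
Drum 2:
Let ψ₂ = V/F and solve Σ zᵢ(Kᵢ−1)/(1+ψ₂(Kᵢ−1)) = 0.
Feasibility: ΣzᵢKᵢ = 1.236, Σzᵢ/Kᵢ = 1.430 — both > 1, two phases present.
Iterate (Newton) starting at ψ₂ = 0.5:
  ψ₂ = 0.500: g = 0.0778, g' = -0.408 → ψ₂ = 0.691
  ψ₂ = 0.691: g = -0.0182, g' = -0.636 → ψ₂ = 0.662
  ψ₂ = 0.662: g = -0.0007, g' = -0.585 → ψ₂ = 0.661
Converged at ψ₂ = 0.661.
  acetaldehyde: x = 0.361, y = 0.560
  isopentane: x = 0.294, y = 0.374
  1-propanol: x = 0.068, y = 0.013
  n-heptane: x = 0.277, y = 0.053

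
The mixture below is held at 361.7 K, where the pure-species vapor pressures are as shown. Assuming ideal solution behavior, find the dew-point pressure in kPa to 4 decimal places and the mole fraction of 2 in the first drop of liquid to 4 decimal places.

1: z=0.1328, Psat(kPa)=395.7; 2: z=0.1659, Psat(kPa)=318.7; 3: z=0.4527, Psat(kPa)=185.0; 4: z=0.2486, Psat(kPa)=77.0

At the dew point ψ → 1, so Σzᵢ/Kᵢ = 1 with Kᵢ = Pᵢˢᵃᵗ/P ⇒ 1/P = Σzᵢ/Pᵢˢᵃᵗ.
1/P = 0.1328/395.7 + 0.1659/318.7 + 0.4527/185.0 + 0.2486/77.0 = 0.0065318 ⇒ P = 153.0981 kPa
xᵢ = zᵢP/Pᵢˢᵃᵗ ⇒ x_2 = 0.1659·153.0981/318.7 = 0.0797

Pdew = 153.0981 kPa, x_2 = 0.0797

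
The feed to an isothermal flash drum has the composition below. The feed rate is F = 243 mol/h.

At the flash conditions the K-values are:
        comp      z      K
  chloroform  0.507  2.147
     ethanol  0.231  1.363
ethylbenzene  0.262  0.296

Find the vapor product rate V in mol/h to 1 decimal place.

Rachford–Rice: g(V/F) = Σ zᵢ(Kᵢ−1)/(1+V/F(Kᵢ−1)) = 0.
g(0) = ΣzᵢKᵢ − 1 = 0.481 and g(1) = 1 − Σzᵢ/Kᵢ = -0.291, so a root lies in (0, 1).
Newton–Raphson from V/F = 0.44:
  V/F = 0.440: g = 0.1916, g' = -0.590 → V/F = 0.765
  V/F = 0.765: g = -0.0242, g' = -0.817 → V/F = 0.735
  V/F = 0.735: g = -0.0007, g' = -0.773 → V/F = 0.734
Converged at V/F = 0.734.
Then V = V/F·F = 0.7343·243 = 178.4 mol/h and L = F − V = 64.6 mol/h.

V = 178.4 mol/h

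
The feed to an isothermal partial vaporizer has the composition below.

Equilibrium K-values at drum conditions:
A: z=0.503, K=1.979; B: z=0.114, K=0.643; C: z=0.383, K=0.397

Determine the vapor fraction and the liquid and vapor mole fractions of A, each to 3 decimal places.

ψ = 0.404, x_A = 0.360, y_A = 0.713

Material balance + equilibrium reduce to Σ zᵢ(Kᵢ−1)/(1+ψ(Kᵢ−1)) = 0.
g(0) = ΣzᵢKᵢ − 1 = 0.221 and g(1) = 1 − Σzᵢ/Kᵢ = -0.396, so a root lies in (0, 1).
Newton–Raphson from ψ = 0.57:
  ψ = 0.570: g = -0.0869, g' = -0.545 → ψ = 0.410
  ψ = 0.410: g = -0.0033, g' = -0.511 → ψ = 0.404
Converged at ψ = 0.404.
Compositions from xᵢ = zᵢ/(1+ψ(Kᵢ−1)), yᵢ = Kᵢxᵢ:
  A: x = 0.360, y = 0.713
  B: x = 0.133, y = 0.086
  C: x = 0.506, y = 0.201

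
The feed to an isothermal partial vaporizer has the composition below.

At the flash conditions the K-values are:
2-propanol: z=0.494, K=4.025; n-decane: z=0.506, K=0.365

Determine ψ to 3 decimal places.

ψ = 0.611

Binary case is linear: z₁(K₁−1)(1+ψ(K₂−1)) + z₂(K₂−1)(1+ψ(K₁−1)) = 0
⇒ ψ = [z₁(K₁−1)+z₂(K₂−1)] / [−(K₁−1)(K₂−1)] = 1.1730/1.9209 = 0.611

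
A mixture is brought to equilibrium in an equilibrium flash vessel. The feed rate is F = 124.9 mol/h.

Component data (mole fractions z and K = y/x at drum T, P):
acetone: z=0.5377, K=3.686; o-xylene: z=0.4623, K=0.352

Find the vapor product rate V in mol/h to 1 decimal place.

Rachford–Rice: g(ψ) = Σ zᵢ(Kᵢ−1)/(1+ψ(Kᵢ−1)) = 0.
Feasibility: ΣzᵢKᵢ = 2.1447, Σzᵢ/Kᵢ = 1.4592 — both > 1, two phases present.
Binary case is linear: z₁(K₁−1)(1+ψ(K₂−1)) + z₂(K₂−1)(1+ψ(K₁−1)) = 0
⇒ ψ = [z₁(K₁−1)+z₂(K₂−1)] / [−(K₁−1)(K₂−1)] = 1.14469/1.74053 = 0.6577
Then V = ψ·F = 0.6577·124.9 = 82.1 mol/h and L = F − V = 42.8 mol/h.

V = 82.1 mol/h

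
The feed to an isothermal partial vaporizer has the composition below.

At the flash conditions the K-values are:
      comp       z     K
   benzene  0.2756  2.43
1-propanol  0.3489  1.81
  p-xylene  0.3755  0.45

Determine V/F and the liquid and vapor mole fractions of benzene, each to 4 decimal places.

V/F = 0.7761, x_benzene = 0.1306, y_benzene = 0.3174

Material balance + equilibrium reduce to Σ zᵢ(Kᵢ−1)/(1+V/F(Kᵢ−1)) = 0.
g(0) = ΣzᵢKᵢ − 1 = 0.4702 and g(1) = 1 − Σzᵢ/Kᵢ = -0.1406, so a root lies in (0, 1).
Newton–Raphson from V/F = 0.5:
  V/F = 0.5000: g = 0.14608, g' = -0.5237 → V/F = 0.7790
  V/F = 0.7790: g = -0.00161, g' = -0.5599 → V/F = 0.7761
Converged at V/F = 0.7761.
Compositions from xᵢ = zᵢ/(1+V/F(Kᵢ−1)), yᵢ = Kᵢxᵢ:
  benzene: x = 0.1306, y = 0.3174
  1-propanol: x = 0.2142, y = 0.3878
  p-xylene: x = 0.6551, y = 0.2948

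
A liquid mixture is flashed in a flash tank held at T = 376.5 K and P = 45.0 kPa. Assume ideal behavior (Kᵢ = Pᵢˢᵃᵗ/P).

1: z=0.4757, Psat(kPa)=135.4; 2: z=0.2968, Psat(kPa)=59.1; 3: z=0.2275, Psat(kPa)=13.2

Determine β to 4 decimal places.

β = 0.8734

Raoult's law: Kᵢ = Pᵢˢᵃᵗ/P = Pᵢˢᵃᵗ/45.0.
  K_1 = 135.4/45.0 = 3.008889, K_2 = 59.1/45.0 = 1.313333, K_3 = 13.2/45.0 = 0.293333
Let β = V/F and solve Σ zᵢ(Kᵢ−1)/(1+β(Kᵢ−1)) = 0.
Feasibility: ΣzᵢKᵢ = 1.8879, Σzᵢ/Kᵢ = 1.1597 — both > 1, two phases present.
Newton–Raphson from β = 0.5:
  β = 0.5000: g = 0.30855, g' = -0.7713 → β = 0.9001
  β = 0.9001: g = -0.02886, g' = -1.1188 → β = 0.8743
  β = 0.8743: g = -0.00093, g' = -1.0484 → β = 0.8734
Converged at β = 0.8734.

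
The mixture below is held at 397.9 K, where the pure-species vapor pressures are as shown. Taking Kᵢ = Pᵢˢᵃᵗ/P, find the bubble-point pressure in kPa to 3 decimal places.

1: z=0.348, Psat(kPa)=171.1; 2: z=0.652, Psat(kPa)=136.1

At the bubble point ψ → 0, so ΣzᵢKᵢ = 1 with Kᵢ = Pᵢˢᵃᵗ/P ⇒ P = ΣzᵢPᵢˢᵃᵗ.
P = 0.348·171.1 + 0.652·136.1 = 148.280 kPa

Pbub = 148.280 kPa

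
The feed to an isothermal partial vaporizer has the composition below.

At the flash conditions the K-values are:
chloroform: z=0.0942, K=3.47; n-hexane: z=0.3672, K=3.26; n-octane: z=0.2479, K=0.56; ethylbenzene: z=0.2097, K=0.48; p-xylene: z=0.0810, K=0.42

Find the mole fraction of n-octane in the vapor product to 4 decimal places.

Newton iteration, ψ⁰ = 0.53:
  ψ = 0.5300: g = 0.11775, g' = -0.7425 → ψ = 0.6886
  ψ = 0.6886: g = 0.00623, g' = -0.6777 → ψ = 0.6978
Converged at ψ = 0.6978.
Compositions from xᵢ = zᵢ/(1+ψ(Kᵢ−1)), yᵢ = Kᵢxᵢ:
  chloroform: x = 0.0346, y = 0.1200
  n-hexane: x = 0.1425, y = 0.4645
  n-octane: x = 0.3577, y = 0.2003
  ethylbenzene: x = 0.3291, y = 0.1580
  p-xylene: x = 0.1361, y = 0.0571

y_n-octane = 0.2003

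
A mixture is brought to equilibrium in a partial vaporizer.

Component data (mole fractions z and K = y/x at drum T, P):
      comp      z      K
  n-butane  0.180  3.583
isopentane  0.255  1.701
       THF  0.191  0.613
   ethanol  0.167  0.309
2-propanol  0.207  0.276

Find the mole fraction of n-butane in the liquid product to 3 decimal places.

Newton–Raphson from ψ = 0.5:
  ψ = 0.500: g = -0.1676, g' = -0.794 → ψ = 0.289
  ψ = 0.289: g = -0.0020, g' = -0.815 → ψ = 0.286
Converged at ψ = 0.286.
Compositions from xᵢ = zᵢ/(1+ψ(Kᵢ−1)), yᵢ = Kᵢxᵢ:
  n-butane: x = 0.103, y = 0.371
  isopentane: x = 0.212, y = 0.361
  THF: x = 0.215, y = 0.132
  ethanol: x = 0.208, y = 0.064
  2-propanol: x = 0.261, y = 0.072

x_n-butane = 0.103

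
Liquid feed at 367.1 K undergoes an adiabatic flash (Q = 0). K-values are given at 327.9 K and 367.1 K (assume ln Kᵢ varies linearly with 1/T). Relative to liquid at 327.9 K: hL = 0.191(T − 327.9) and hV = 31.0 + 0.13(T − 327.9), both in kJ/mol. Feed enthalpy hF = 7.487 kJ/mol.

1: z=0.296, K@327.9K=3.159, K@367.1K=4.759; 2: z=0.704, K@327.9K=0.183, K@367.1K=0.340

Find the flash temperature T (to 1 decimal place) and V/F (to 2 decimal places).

T = 344.9 K, V/F = 0.14

Adiabatic flash: solve Rachford–Rice at each trial T, then check hF = ψ·hV(T) + (1−ψ)·hL(T).
  T = 327.9 K: K = (3.159, 0.183), RR gives ψ = 0.036, H_out = 1.123 kJ/mol
  T = 367.1 K: K = (4.759, 0.340), RR gives ψ = 0.261, H_out = 14.960 kJ/mol
  T = 347.5 K: K = (3.922, 0.254), RR gives ψ = 0.156, H_out = 8.387 kJ/mol
  T = 337.7 K: K = (3.531, 0.217), RR gives ψ = 0.100, H_out = 4.902 kJ/mol
  T = 342.6 K: K = (3.724, 0.235), RR gives ψ = 0.128, H_out = 6.672 kJ/mol
  T = 345.1 K: K = (3.825, 0.244), RR gives ψ = 0.143, H_out = 7.553 kJ/mol
  T = 343.9 K: K = (3.776, 0.240), RR gives ψ = 0.136, H_out = 7.132 kJ/mol
Linear interpolation between T = 343.9 (H_out = 7.132) and T = 345.1 (H_out = 7.553) on hF = 7.487 gives T ≈ 344.9 K, at which ψ = 0.14.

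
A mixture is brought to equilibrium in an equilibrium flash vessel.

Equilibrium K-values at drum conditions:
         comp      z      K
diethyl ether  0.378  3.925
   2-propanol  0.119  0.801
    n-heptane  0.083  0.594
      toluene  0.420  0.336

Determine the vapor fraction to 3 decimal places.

Rachford–Rice: g(ψ) = Σ zᵢ(Kᵢ−1)/(1+ψ(Kᵢ−1)) = 0.
Check two-phase: ΣzᵢKᵢ = 1.769 > 1 and Σzᵢ/Kᵢ = 1.635 > 1, so g(0) = 0.769 > 0 and g(1) = -0.635 < 0.
Newton iteration, ψ⁰ = 0.42:
  ψ = 0.420: g = 0.0429, g' = -1.033 → ψ = 0.462
Converged at ψ = 0.462.

ψ = 0.462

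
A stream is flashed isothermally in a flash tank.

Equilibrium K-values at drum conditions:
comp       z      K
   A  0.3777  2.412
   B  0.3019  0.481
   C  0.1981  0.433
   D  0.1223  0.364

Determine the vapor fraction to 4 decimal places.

Newton–Raphson from ψ = 0.58:
  ψ = 0.5800: g = -0.22157, g' = -0.6596 → ψ = 0.2441
  ψ = 0.2441: g = -0.00524, g' = -0.6782 → ψ = 0.2364
Converged at ψ = 0.2364.

ψ = 0.2364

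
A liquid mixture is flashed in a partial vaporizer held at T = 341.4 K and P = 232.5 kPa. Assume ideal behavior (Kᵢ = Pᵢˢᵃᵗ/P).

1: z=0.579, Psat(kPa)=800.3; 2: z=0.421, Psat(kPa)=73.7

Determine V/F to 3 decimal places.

Raoult's law: Kᵢ = Pᵢˢᵃᵗ/P = Pᵢˢᵃᵗ/232.5.
  K_1 = 800.3/232.5 = 3.44215, K_2 = 73.7/232.5 = 0.31699
Rachford–Rice: g(V/F) = Σ zᵢ(Kᵢ−1)/(1+V/F(Kᵢ−1)) = 0.
g(0) = ΣzᵢKᵢ − 1 = 1.126 and g(1) = 1 − Σzᵢ/Kᵢ = -0.496, so a root lies in (0, 1).
Binary case is linear: z₁(K₁−1)(1+V/F(K₂−1)) + z₂(K₂−1)(1+V/F(K₁−1)) = 0
⇒ V/F = [z₁(K₁−1)+z₂(K₂−1)] / [−(K₁−1)(K₂−1)] = 1.1265/1.6680 = 0.675

V/F = 0.675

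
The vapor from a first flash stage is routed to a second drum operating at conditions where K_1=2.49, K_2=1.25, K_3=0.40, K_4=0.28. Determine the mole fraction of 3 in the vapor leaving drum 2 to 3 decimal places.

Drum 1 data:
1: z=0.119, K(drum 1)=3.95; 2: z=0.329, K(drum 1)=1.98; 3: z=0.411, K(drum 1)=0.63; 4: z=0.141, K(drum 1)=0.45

y_3 (drum 2) = 0.147

Drum 1:
Material balance + equilibrium reduce to Σ zᵢ(Kᵢ−1)/(1+ψ₁(Kᵢ−1)) = 0.
Check two-phase: ΣzᵢKᵢ = 1.444 > 1 and Σzᵢ/Kᵢ = 1.162 > 1, so g(0) = 0.444 > 0 and g(1) = -0.162 < 0.
Newton iteration, ψ₁⁰ = 0.55:
  ψ₁ = 0.550: g = 0.0413, g' = -0.460 → ψ₁ = 0.640
  ψ₁ = 0.640: g = 0.0009, g' = -0.442 → ψ₁ = 0.642
Converged at ψ₁ = 0.642.
Drum-1 compositions:
  1: x = 0.041, y = 0.162
  2: x = 0.202, y = 0.400
  3: x = 0.539, y = 0.340
  4: x = 0.218, y = 0.098
Drum-2 feed = drum-1 vapor: z₂ = (0.1625, 0.3999, 0.3396, 0.0981).
Drum 2:
Newton iteration, ψ₂⁰ = 0.5:
  ψ₂ = 0.500: g = -0.1738, g' = -0.512 → ψ₂ = 0.160
  ψ₂ = 0.160: g = -0.0138, g' = -0.473 → ψ₂ = 0.131
  ψ₂ = 0.131: g = 0.0001, g' = -0.482 → ψ₂ = 0.132
Converged at ψ₂ = 0.132.
  1: x = 0.136, y = 0.338
  2: x = 0.387, y = 0.484
  3: x = 0.369, y = 0.147
  4: x = 0.108, y = 0.030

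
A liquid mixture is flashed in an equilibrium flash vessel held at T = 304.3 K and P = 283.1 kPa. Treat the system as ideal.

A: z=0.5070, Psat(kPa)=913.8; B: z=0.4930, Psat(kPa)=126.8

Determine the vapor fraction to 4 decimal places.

ψ = 0.6970

Raoult's law: Kᵢ = Pᵢˢᵃᵗ/P = Pᵢˢᵃᵗ/283.1.
  K_A = 913.8/283.1 = 3.227835, K_B = 126.8/283.1 = 0.447898
Newton iteration, ψ⁰ = 0.6:
  ψ = 0.6000: g = 0.07636, g' = -0.7969 → ψ = 0.6958
  ψ = 0.6958: g = 0.00093, g' = -0.7832 → ψ = 0.6970
Converged at ψ = 0.6970.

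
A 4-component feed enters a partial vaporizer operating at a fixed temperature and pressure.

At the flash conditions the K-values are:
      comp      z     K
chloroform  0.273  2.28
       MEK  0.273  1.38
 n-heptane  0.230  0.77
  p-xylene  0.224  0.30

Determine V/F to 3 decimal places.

V/F = 0.498

Rachford–Rice: g(V/F) = Σ zᵢ(Kᵢ−1)/(1+V/F(Kᵢ−1)) = 0.
Feasibility: ΣzᵢKᵢ = 1.243, Σzᵢ/Kᵢ = 1.363 — both > 1, two phases present.
Newton iteration, V/F⁰ = 0.5:
  V/F = 0.500: g = -0.0008, g' = -0.469 → V/F = 0.498
Converged at V/F = 0.498.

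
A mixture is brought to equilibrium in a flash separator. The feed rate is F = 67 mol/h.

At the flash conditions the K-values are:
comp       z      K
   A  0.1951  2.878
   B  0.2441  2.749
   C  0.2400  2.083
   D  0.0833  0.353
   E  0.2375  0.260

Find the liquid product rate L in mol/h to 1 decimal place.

L = 17.9 mol/h

Material balance + equilibrium reduce to Σ zᵢ(Kᵢ−1)/(1+V/F(Kᵢ−1)) = 0.
Feasibility: ΣzᵢKᵢ = 1.8236, Σzᵢ/Kᵢ = 1.4212 — both > 1, two phases present.
Newton iteration, V/F⁰ = 0.5:
  V/F = 0.5000: g = 0.22670, g' = -0.9179 → V/F = 0.7470
  V/F = 0.7470: g = -0.01601, g' = -1.1264 → V/F = 0.7328
  V/F = 0.7328: g = -0.00019, g' = -1.0996 → V/F = 0.7326
Converged at V/F = 0.7326.
Then V = V/F·F = 0.7326·67 = 49.1 mol/h and L = F − V = 17.9 mol/h.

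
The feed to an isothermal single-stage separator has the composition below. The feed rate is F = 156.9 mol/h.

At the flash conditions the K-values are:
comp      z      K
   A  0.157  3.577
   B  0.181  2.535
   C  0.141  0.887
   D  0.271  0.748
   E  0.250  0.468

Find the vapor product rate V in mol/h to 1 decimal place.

V = 97.8 mol/h

Rachford–Rice: g(V/F) = Σ zᵢ(Kᵢ−1)/(1+V/F(Kᵢ−1)) = 0.
Check two-phase: ΣzᵢKᵢ = 1.465 > 1 and Σzᵢ/Kᵢ = 1.171 > 1, so g(0) = 0.465 > 0 and g(1) = -0.171 < 0.
Iterate (Newton) starting at V/F = 0.3:
  V/F = 0.300: g = 0.1698, g' = -0.654 → V/F = 0.560
  V/F = 0.560: g = 0.0292, g' = -0.467 → V/F = 0.622
  V/F = 0.622: g = 0.0006, g' = -0.450 → V/F = 0.623
Converged at V/F = 0.623.
Then V = V/F·F = 0.6235·156.9 = 97.8 mol/h and L = F − V = 59.1 mol/h.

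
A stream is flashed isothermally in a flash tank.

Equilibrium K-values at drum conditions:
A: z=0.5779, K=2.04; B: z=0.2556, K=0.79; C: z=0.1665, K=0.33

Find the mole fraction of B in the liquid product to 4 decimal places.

x_B = 0.3104

Newton iteration, β⁰ = 0.45:
  β = 0.4500: g = 0.19043, g' = -0.4570 → β = 0.8667
  β = 0.8667: g = -0.01557, g' = -0.6148 → β = 0.8414
  β = 0.8414: g = -0.00036, g' = -0.5871 → β = 0.8408
Converged at β = 0.8408.
Compositions from xᵢ = zᵢ/(1+β(Kᵢ−1)), yᵢ = Kᵢxᵢ:
  A: x = 0.3083, y = 0.6290
  B: x = 0.3104, y = 0.2452
  C: x = 0.3813, y = 0.1258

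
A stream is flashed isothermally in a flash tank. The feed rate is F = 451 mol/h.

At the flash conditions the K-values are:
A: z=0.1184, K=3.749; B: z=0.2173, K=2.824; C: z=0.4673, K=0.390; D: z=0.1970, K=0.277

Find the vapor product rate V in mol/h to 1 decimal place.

V = 93.9 mol/h

Material balance + equilibrium reduce to Σ zᵢ(Kᵢ−1)/(1+ψ(Kᵢ−1)) = 0.
Feasibility: ΣzᵢKᵢ = 1.2944, Σzᵢ/Kᵢ = 2.0179 — both > 1, two phases present.
Newton iteration, ψ⁰ = 0.5:
  ψ = 0.5000: g = -0.28885, g' = -0.9690 → ψ = 0.2019
  ψ = 0.2019: g = 0.00710, g' = -1.1235 → ψ = 0.2082
  ψ = 0.2082: g = 0.00004, g' = -1.1125 → ψ = 0.2083
Converged at ψ = 0.2083.
Then V = ψ·F = 0.2083·451 = 93.9 mol/h and L = F − V = 357.1 mol/h.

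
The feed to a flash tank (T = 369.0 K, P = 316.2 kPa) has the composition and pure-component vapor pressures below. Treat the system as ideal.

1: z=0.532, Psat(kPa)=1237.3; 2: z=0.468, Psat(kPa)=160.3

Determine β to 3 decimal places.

Raoult's law: Kᵢ = Pᵢˢᵃᵗ/P = Pᵢˢᵃᵗ/316.2.
  K_1 = 1237.3/316.2 = 3.91303, K_2 = 160.3/316.2 = 0.50696
Let β = V/F and solve Σ zᵢ(Kᵢ−1)/(1+β(Kᵢ−1)) = 0.
Check two-phase: ΣzᵢKᵢ = 2.319 > 1 and Σzᵢ/Kᵢ = 1.059 > 1, so g(0) = 1.319 > 0 and g(1) = -0.059 < 0.
Binary case is linear: z₁(K₁−1)(1+β(K₂−1)) + z₂(K₂−1)(1+β(K₁−1)) = 0
⇒ β = [z₁(K₁−1)+z₂(K₂−1)] / [−(K₁−1)(K₂−1)] = 1.3190/1.4362 = 0.918

β = 0.918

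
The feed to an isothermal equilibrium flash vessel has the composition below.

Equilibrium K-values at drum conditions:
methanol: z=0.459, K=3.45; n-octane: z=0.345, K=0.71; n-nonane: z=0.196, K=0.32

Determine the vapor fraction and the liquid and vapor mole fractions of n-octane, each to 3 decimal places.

Rachford–Rice: g(ψ) = Σ zᵢ(Kᵢ−1)/(1+ψ(Kᵢ−1)) = 0.
Feasibility: ΣzᵢKᵢ = 1.891, Σzᵢ/Kᵢ = 1.231 — both > 1, two phases present.
Iterate (Newton) starting at ψ = 0.56:
  ψ = 0.560: g = 0.1394, g' = -0.767 → ψ = 0.742
  ψ = 0.742: g = 0.0028, g' = -0.763 → ψ = 0.745
Converged at ψ = 0.745.
Compositions from xᵢ = zᵢ/(1+ψ(Kᵢ−1)), yᵢ = Kᵢxᵢ:
  methanol: x = 0.162, y = 0.560
  n-octane: x = 0.440, y = 0.312
  n-nonane: x = 0.397, y = 0.127

ψ = 0.745, x_n-octane = 0.440, y_n-octane = 0.312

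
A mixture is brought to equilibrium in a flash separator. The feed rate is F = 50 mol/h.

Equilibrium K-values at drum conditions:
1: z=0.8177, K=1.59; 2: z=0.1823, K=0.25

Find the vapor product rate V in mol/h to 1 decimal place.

V = 39.1 mol/h

Material balance + equilibrium reduce to Σ zᵢ(Kᵢ−1)/(1+ψ(Kᵢ−1)) = 0.
g(0) = ΣzᵢKᵢ − 1 = 0.3457 and g(1) = 1 − Σzᵢ/Kᵢ = -0.2435, so a root lies in (0, 1).
Newton–Raphson from ψ = 0.69:
  ψ = 0.6900: g = 0.05950, g' = -0.5842 → ψ = 0.7918
  ψ = 0.7918: g = -0.00784, g' = -0.7539 → ψ = 0.7814
  ψ = 0.7814: g = -0.00012, g' = -0.7319 → ψ = 0.7813
Converged at ψ = 0.7813.
Then V = ψ·F = 0.7813·50 = 39.1 mol/h and L = F − V = 10.9 mol/h.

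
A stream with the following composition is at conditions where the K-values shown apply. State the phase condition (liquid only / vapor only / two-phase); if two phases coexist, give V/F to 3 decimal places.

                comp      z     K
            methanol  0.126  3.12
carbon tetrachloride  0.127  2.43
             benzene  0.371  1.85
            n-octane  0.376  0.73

vapor only

ΣzᵢKᵢ = 1.663; Σzᵢ/Kᵢ = 0.808.
Since Σzᵢ/Kᵢ < 1 the mixture is above its dew point — single vapor phase.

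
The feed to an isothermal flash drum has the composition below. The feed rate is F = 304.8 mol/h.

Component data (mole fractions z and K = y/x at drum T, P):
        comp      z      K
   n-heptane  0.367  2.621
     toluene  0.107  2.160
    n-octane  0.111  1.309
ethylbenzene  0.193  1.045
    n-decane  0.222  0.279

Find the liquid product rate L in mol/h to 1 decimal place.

L = 67.7 mol/h

Iterate (Newton) starting at ψ = 0.58:
  ψ = 0.580: g = 0.1433, g' = -0.657 → ψ = 0.798
  ψ = 0.798: g = -0.0174, g' = -0.870 → ψ = 0.778
Converged at ψ = 0.778.
Then V = ψ·F = 0.7778·304.8 = 237.1 mol/h and L = F − V = 67.7 mol/h.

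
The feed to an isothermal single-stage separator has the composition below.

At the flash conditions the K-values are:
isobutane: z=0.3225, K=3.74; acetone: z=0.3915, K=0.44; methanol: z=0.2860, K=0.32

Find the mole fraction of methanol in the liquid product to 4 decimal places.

Let ψ = V/F and solve Σ zᵢ(Kᵢ−1)/(1+ψ(Kᵢ−1)) = 0.
Check two-phase: ΣzᵢKᵢ = 1.4699 > 1 and Σzᵢ/Kᵢ = 1.8698 > 1, so g(0) = 0.4699 > 0 and g(1) = -0.8698 < 0.
Newton–Raphson from ψ = 0.5:
  ψ = 0.5000: g = -0.22632, g' = -0.9715 → ψ = 0.2670
  ψ = 0.2670: g = 0.01486, g' = -1.1746 → ψ = 0.2797
  ψ = 0.2797: g = 0.00016, g' = -1.1503 → ψ = 0.2798
Converged at ψ = 0.2798.
Compositions from xᵢ = zᵢ/(1+ψ(Kᵢ−1)), yᵢ = Kᵢxᵢ:
  isobutane: x = 0.1825, y = 0.6827
  acetone: x = 0.4642, y = 0.2043
  methanol: x = 0.3532, y = 0.1130

x_methanol = 0.3532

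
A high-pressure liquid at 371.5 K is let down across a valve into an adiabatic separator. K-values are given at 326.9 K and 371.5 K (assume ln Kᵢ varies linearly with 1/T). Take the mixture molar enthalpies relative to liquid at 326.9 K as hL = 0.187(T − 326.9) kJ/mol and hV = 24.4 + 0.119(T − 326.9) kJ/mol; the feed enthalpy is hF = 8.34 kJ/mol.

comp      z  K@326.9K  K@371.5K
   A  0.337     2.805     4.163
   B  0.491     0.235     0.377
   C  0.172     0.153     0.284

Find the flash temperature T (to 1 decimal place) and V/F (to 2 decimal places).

Adiabatic flash: solve Rachford–Rice at each trial T, then check hF = ψ·hV(T) + (1−ψ)·hL(T).
  T = 326.9 K: K = (2.805, 0.235, 0.153), RR gives ψ = 0.061, H_out = 1.494 kJ/mol
  T = 371.5 K: K = (4.163, 0.377, 0.284), RR gives ψ = 0.311, H_out = 14.977 kJ/mol
  T = 349.2 K: K = (3.461, 0.302, 0.213), RR gives ψ = 0.198, H_out = 8.694 kJ/mol
  T = 338.0 K: K = (3.125, 0.267, 0.181), RR gives ψ = 0.134, H_out = 5.250 kJ/mol
  T = 343.6 K: K = (3.291, 0.285, 0.197), RR gives ψ = 0.167, H_out = 7.006 kJ/mol
  T = 346.4 K: K = (3.375, 0.293, 0.204), RR gives ψ = 0.183, H_out = 7.858 kJ/mol
  T = 347.8 K: K = (3.418, 0.298, 0.209), RR gives ψ = 0.190, H_out = 8.278 kJ/mol
Linear interpolation between T = 347.8 (H_out = 8.278) and T = 349.2 (H_out = 8.694) on hF = 8.34 gives T ≈ 348.0 K, at which ψ = 0.19.

T = 348.0 K, V/F = 0.19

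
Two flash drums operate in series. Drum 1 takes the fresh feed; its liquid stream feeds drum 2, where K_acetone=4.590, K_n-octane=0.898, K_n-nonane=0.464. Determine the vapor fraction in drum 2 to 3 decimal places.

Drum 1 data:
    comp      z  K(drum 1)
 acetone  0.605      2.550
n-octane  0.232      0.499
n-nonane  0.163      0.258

Drum 1:
Iterate (Newton) starting at ψ₁ = 0.5:
  ψ₁ = 0.500: g = 0.1809, g' = -0.792 → ψ₁ = 0.729
  ψ₁ = 0.729: g = -0.0059, g' = -0.890 → ψ₁ = 0.722
Converged at ψ₁ = 0.722.
Drum-1 compositions:
  acetone: x = 0.286, y = 0.728
  n-octane: x = 0.363, y = 0.181
  n-nonane: x = 0.351, y = 0.091
Drum-2 feed = drum-1 liquid: z₂ = (0.2855, 0.3635, 0.3510).
Drum 2:
Newton–Raphson from ψ₂ = 0.68:
  ψ₂ = 0.680: g = -0.0380, g' = -0.565 → ψ₂ = 0.613
  ψ₂ = 0.613: g = 0.0007, g' = -0.587 → ψ₂ = 0.614
Converged at ψ₂ = 0.614.
  acetone: x = 0.089, y = 0.409
  n-octane: x = 0.388, y = 0.348
  n-nonane: x = 0.523, y = 0.243

V/F (drum 2) = 0.614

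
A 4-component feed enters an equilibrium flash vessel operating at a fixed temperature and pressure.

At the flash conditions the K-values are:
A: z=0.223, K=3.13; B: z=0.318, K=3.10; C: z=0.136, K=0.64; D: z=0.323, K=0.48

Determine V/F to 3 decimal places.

Material balance + equilibrium reduce to Σ zᵢ(Kᵢ−1)/(1+V/F(Kᵢ−1)) = 0.
Feasibility: ΣzᵢKᵢ = 1.926, Σzᵢ/Kᵢ = 1.059 — both > 1, two phases present.
Iterate (Newton) starting at V/F = 0.5:
  V/F = 0.500: g = 0.2691, g' = -0.757 → V/F = 0.856
  V/F = 0.856: g = 0.0337, g' = -0.627 → V/F = 0.909
Converged at V/F = 0.909.

V/F = 0.909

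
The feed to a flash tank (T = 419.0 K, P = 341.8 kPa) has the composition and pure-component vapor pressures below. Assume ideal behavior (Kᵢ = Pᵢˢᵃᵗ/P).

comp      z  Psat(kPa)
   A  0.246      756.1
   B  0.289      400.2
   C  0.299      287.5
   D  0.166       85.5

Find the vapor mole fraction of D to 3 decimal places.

Raoult's law: Kᵢ = Pᵢˢᵃᵗ/P = Pᵢˢᵃᵗ/341.8.
  K_A = 756.1/341.8 = 2.21211, K_B = 400.2/341.8 = 1.17086, K_C = 287.5/341.8 = 0.84114, K_D = 85.5/341.8 = 0.25015
Rachford–Rice: g(ψ) = Σ zᵢ(Kᵢ−1)/(1+ψ(Kᵢ−1)) = 0.
Feasibility: ΣzᵢKᵢ = 1.176, Σzᵢ/Kᵢ = 1.377 — both > 1, two phases present.
Iterate (Newton) starting at ψ = 0.61:
  ψ = 0.610: g = -0.0659, g' = -0.453 → ψ = 0.465
  ψ = 0.465: g = -0.0058, g' = -0.384 → ψ = 0.449
Converged at ψ = 0.449.
Compositions from xᵢ = zᵢ/(1+ψ(Kᵢ−1)), yᵢ = Kᵢxᵢ:
  A: x = 0.159, y = 0.352
  B: x = 0.268, y = 0.314
  C: x = 0.322, y = 0.271
  D: x = 0.250, y = 0.063

y_D = 0.063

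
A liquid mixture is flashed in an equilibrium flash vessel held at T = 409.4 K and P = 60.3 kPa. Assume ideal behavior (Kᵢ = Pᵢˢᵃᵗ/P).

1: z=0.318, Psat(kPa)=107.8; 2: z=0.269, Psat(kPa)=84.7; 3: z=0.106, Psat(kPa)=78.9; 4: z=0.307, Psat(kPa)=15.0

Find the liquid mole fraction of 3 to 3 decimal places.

x_3 = 0.095

Raoult's law: Kᵢ = Pᵢˢᵃᵗ/P = Pᵢˢᵃᵗ/60.3.
  K_1 = 107.8/60.3 = 1.78773, K_2 = 84.7/60.3 = 1.40464, K_3 = 78.9/60.3 = 1.30846, K_4 = 15.0/60.3 = 0.24876
Iterate (Newton) starting at β = 0.39:
  β = 0.390: g = -0.0114, g' = -0.503 → β = 0.367
Converged at β = 0.367.
Compositions from xᵢ = zᵢ/(1+β(Kᵢ−1)), yᵢ = Kᵢxᵢ:
  1: x = 0.247, y = 0.441
  2: x = 0.234, y = 0.329
  3: x = 0.095, y = 0.125
  4: x = 0.424, y = 0.105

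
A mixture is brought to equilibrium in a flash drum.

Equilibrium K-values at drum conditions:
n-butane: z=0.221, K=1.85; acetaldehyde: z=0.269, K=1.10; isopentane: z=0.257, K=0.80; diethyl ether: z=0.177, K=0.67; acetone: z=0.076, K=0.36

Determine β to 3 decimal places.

β = 0.279

Let β = V/F and solve Σ zᵢ(Kᵢ−1)/(1+β(Kᵢ−1)) = 0.
g(0) = ΣzᵢKᵢ − 1 = 0.056 and g(1) = 1 − Σzᵢ/Kᵢ = -0.161, so a root lies in (0, 1).
Iterate (Newton) starting at β = 0.41:
  β = 0.410: g = -0.0243, g' = -0.185 → β = 0.279
Converged at β = 0.279.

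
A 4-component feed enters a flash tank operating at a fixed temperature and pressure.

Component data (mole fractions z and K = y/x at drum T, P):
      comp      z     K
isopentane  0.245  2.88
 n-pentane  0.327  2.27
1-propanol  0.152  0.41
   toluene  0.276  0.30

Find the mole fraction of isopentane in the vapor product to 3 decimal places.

y_isopentane = 0.338

Material balance + equilibrium reduce to Σ zᵢ(Kᵢ−1)/(1+β(Kᵢ−1)) = 0.
Feasibility: ΣzᵢKᵢ = 1.593, Σzᵢ/Kᵢ = 1.520 — both > 1, two phases present.
Newton iteration, β⁰ = 0.67:
  β = 0.670: g = -0.0839, g' = -0.948 → β = 0.581
  β = 0.581: g = -0.0034, g' = -0.879 → β = 0.578
Converged at β = 0.578.
Compositions from xᵢ = zᵢ/(1+β(Kᵢ−1)), yᵢ = Kᵢxᵢ:
  isopentane: x = 0.117, y = 0.338
  n-pentane: x = 0.189, y = 0.428
  1-propanol: x = 0.231, y = 0.095
  toluene: x = 0.463, y = 0.139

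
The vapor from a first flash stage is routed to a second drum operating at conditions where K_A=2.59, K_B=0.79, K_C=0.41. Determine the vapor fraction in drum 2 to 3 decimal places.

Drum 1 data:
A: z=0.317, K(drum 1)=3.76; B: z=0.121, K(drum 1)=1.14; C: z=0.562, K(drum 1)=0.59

Drum 1:
Let ψ₁ = V/F and solve Σ zᵢ(Kᵢ−1)/(1+ψ₁(Kᵢ−1)) = 0.
Check two-phase: ΣzᵢKᵢ = 1.661 > 1 and Σzᵢ/Kᵢ = 1.143 > 1, so g(0) = 0.661 > 0 and g(1) = -0.143 < 0.
Newton–Raphson from ψ₁ = 0.7:
  ψ₁ = 0.700: g = -0.0093, g' = -0.469 → ψ₁ = 0.680
Converged at ψ₁ = 0.680.
Drum-1 compositions:
  A: x = 0.110, y = 0.414
  B: x = 0.110, y = 0.126
  C: x = 0.779, y = 0.460
Drum-2 feed = drum-1 vapor: z₂ = (0.4142, 0.1259, 0.4598).
Drum 2:
Let ψ₂ = V/F and solve Σ zᵢ(Kᵢ−1)/(1+ψ₂(Kᵢ−1)) = 0.
Feasibility: ΣzᵢKᵢ = 1.361, Σzᵢ/Kᵢ = 1.441 — both > 1, two phases present.
Newton iteration, ψ₂⁰ = 0.5:
  ψ₂ = 0.500: g = -0.0474, g' = -0.654 → ψ₂ = 0.427
  ψ₂ = 0.427: g = 0.0003, g' = -0.664 → ψ₂ = 0.428
Converged at ψ₂ = 0.428.
  A: x = 0.247, y = 0.638
  B: x = 0.138, y = 0.109
  C: x = 0.615, y = 0.252

V/F (drum 2) = 0.428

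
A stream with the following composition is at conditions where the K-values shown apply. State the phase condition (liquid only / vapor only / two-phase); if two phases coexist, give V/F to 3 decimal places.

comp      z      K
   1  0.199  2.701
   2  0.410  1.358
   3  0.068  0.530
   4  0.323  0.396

two-phase, V/F = 0.471

ΣzᵢKᵢ = 1.258; Σzᵢ/Kᵢ = 1.320.
Both exceed 1, so a two-phase solution exists.
Let ψ = V/F and solve Σ zᵢ(Kᵢ−1)/(1+ψ(Kᵢ−1)) = 0.
Iterate (Newton) starting at ψ = 0.5:
  ψ = 0.500: g = -0.0139, g' = -0.473 → ψ = 0.471
Converged at ψ = 0.471.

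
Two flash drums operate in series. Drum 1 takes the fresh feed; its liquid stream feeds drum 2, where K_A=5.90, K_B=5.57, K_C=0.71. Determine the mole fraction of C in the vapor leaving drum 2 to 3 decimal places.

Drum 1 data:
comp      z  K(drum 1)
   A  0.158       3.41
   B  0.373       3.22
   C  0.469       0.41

Drum 1:
Newton–Raphson from ψ₁ = 0.5:
  ψ₁ = 0.500: g = 0.1726, g' = -0.930 → ψ₁ = 0.686
  ψ₁ = 0.686: g = 0.0072, g' = -0.880 → ψ₁ = 0.694
Converged at ψ₁ = 0.694.
Drum-1 compositions:
  A: x = 0.059, y = 0.202
  B: x = 0.147, y = 0.473
  C: x = 0.794, y = 0.326
Drum-2 feed = drum-1 liquid: z₂ = (0.0591, 0.1468, 0.7940).
Drum 2:
Material balance + equilibrium reduce to Σ zᵢ(Kᵢ−1)/(1+ψ₂(Kᵢ−1)) = 0.
Feasibility: ΣzᵢKᵢ = 1.731, Σzᵢ/Kᵢ = 1.155 — both > 1, two phases present.
Iterate (Newton) starting at ψ₂ = 0.5:
  ψ₂ = 0.500: g = 0.0189, g' = -0.495 → ψ₂ = 0.538
  ψ₂ = 0.538: g = 0.0007, g' = -0.457 → ψ₂ = 0.540
Converged at ψ₂ = 0.540.
  A: x = 0.016, y = 0.096
  B: x = 0.042, y = 0.236
  C: x = 0.941, y = 0.668

y_C (drum 2) = 0.668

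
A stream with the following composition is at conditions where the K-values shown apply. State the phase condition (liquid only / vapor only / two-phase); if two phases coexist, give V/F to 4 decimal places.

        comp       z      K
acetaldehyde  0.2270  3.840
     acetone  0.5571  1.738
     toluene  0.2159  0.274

two-phase, V/F = 0.8795

ΣzᵢKᵢ = 1.8991; Σzᵢ/Kᵢ = 1.1676.
Both exceed 1, so a two-phase solution exists.
Iterate (Newton) starting at ψ = 0.45:
  ψ = 0.4500: g = 0.35884, g' = -0.7748 → ψ = 0.9131
  ψ = 0.9131: g = -0.03998, g' = -1.2517 → ψ = 0.8812
  ψ = 0.8812: g = -0.00189, g' = -1.1374 → ψ = 0.8795
Converged at ψ = 0.8795.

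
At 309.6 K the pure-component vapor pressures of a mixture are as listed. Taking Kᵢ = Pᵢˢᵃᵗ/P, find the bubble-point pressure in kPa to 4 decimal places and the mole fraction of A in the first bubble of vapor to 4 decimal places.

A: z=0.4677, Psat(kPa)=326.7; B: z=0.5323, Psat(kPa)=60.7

At the bubble point ψ → 0, so ΣzᵢKᵢ = 1 with Kᵢ = Pᵢˢᵃᵗ/P ⇒ P = ΣzᵢPᵢˢᵃᵗ.
P = 0.4677·326.7 + 0.5323·60.7 = 185.1082 kPa
yᵢ = zᵢPᵢˢᵃᵗ/P ⇒ y_A = 0.4677·326.7/185.1082 = 0.8255

Pbub = 185.1082 kPa, y_A = 0.8255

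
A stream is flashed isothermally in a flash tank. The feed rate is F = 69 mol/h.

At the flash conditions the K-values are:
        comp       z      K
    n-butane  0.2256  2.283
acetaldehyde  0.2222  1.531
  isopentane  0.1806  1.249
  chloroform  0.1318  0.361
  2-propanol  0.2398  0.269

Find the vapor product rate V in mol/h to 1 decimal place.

Newton–Raphson from ψ = 0.41:
  ψ = 0.4100: g = -0.03706, g' = -0.5710 → ψ = 0.3451
  ψ = 0.3451: g = -0.00073, g' = -0.5504 → ψ = 0.3438
Converged at ψ = 0.3438.
Then V = ψ·F = 0.3438·69 = 23.7 mol/h and L = F − V = 45.3 mol/h.

V = 23.7 mol/h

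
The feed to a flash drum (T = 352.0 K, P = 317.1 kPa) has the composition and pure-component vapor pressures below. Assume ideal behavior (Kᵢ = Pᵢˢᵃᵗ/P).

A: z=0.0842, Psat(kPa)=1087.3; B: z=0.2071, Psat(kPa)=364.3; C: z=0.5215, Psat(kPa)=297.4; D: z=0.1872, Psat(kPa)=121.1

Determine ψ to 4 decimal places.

Raoult's law: Kᵢ = Pᵢˢᵃᵗ/P = Pᵢˢᵃᵗ/317.1.
  K_A = 1087.3/317.1 = 3.428887, K_B = 364.3/317.1 = 1.148849, K_C = 297.4/317.1 = 0.937874, K_D = 121.1/317.1 = 0.381898
Let ψ = V/F and solve Σ zᵢ(Kᵢ−1)/(1+ψ(Kᵢ−1)) = 0.
g(0) = ΣzᵢKᵢ − 1 = 0.0872 and g(1) = 1 − Σzᵢ/Kᵢ = -0.2511, so a root lies in (0, 1).
Newton iteration, ψ⁰ = 0.5:
  ψ = 0.5000: g = -0.07986, g' = -0.2572 → ψ = 0.1895
  ψ = 0.1895: g = 0.00617, g' = -0.3311 → ψ = 0.2082
  ψ = 0.2082: g = 0.00011, g' = -0.3197 → ψ = 0.2085
Converged at ψ = 0.2085.

ψ = 0.2085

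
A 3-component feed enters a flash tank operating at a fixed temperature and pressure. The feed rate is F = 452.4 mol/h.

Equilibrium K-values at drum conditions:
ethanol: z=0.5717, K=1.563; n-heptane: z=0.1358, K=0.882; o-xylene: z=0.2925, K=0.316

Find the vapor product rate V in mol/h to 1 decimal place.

V = 144.7 mol/h

Rachford–Rice: g(ψ) = Σ zᵢ(Kᵢ−1)/(1+ψ(Kᵢ−1)) = 0.
g(0) = ΣzᵢKᵢ − 1 = 0.1058 and g(1) = 1 − Σzᵢ/Kᵢ = -0.4454, so a root lies in (0, 1).
Newton iteration, ψ⁰ = 0.64:
  ψ = 0.6400: g = -0.13657, g' = -0.5330 → ψ = 0.3838
  ψ = 0.3838: g = -0.02340, g' = -0.3762 → ψ = 0.3216
  ψ = 0.3216: g = -0.00063, g' = -0.3569 → ψ = 0.3199
Converged at ψ = 0.3198.
Then V = ψ·F = 0.3198·452.4 = 144.7 mol/h and L = F − V = 307.7 mol/h.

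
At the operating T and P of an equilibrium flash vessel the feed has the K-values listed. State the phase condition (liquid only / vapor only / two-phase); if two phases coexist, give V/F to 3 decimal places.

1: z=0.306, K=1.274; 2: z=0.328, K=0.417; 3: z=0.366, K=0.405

liquid only

ΣzᵢKᵢ = 0.675; Σzᵢ/Kᵢ = 1.930.
Since ΣzᵢKᵢ < 1 the mixture is below its bubble point — single liquid phase.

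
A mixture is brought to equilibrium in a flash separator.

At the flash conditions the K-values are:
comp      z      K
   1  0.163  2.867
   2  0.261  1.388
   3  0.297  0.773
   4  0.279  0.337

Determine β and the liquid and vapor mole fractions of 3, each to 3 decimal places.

β = 0.264, x_3 = 0.316, y_3 = 0.244

Material balance + equilibrium reduce to Σ zᵢ(Kᵢ−1)/(1+β(Kᵢ−1)) = 0.
g(0) = ΣzᵢKᵢ − 1 = 0.153 and g(1) = 1 − Σzᵢ/Kᵢ = -0.457, so a root lies in (0, 1).
Newton–Raphson from β = 0.5:
  β = 0.500: g = -0.1105, g' = -0.473 → β = 0.267
  β = 0.267: g = -0.0014, g' = -0.484 → β = 0.264
Converged at β = 0.264.
Compositions from xᵢ = zᵢ/(1+β(Kᵢ−1)), yᵢ = Kᵢxᵢ:
  1: x = 0.109, y = 0.313
  2: x = 0.237, y = 0.329
  3: x = 0.316, y = 0.244
  4: x = 0.338, y = 0.114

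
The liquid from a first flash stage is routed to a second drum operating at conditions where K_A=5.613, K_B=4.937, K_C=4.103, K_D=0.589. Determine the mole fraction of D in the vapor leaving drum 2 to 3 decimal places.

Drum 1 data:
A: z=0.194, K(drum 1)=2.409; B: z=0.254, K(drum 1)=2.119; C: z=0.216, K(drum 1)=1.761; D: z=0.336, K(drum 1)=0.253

Drum 1:
Newton iteration, ψ₁⁰ = 0.5:
  ψ₁ = 0.500: g = 0.0611, g' = -0.807 → ψ₁ = 0.576
  ψ₁ = 0.576: g = -0.0023, g' = -0.873 → ψ₁ = 0.573
Converged at ψ₁ = 0.573.
Drum-1 compositions:
  A: x = 0.107, y = 0.259
  B: x = 0.155, y = 0.328
  C: x = 0.150, y = 0.265
  D: x = 0.588, y = 0.149
Drum-2 feed = drum-1 liquid: z₂ = (0.1073, 0.1548, 0.1504, 0.5875).
Drum 2:
Rachford–Rice: g(ψ₂) = Σ zᵢ(Kᵢ−1)/(1+ψ₂(Kᵢ−1)) = 0.
Check two-phase: ΣzᵢKᵢ = 2.330 > 1 and Σzᵢ/Kᵢ = 1.085 > 1, so g(0) = 1.330 > 0 and g(1) = -0.085 < 0.
Newton–Raphson from ψ₂ = 0.5:
  ψ₂ = 0.500: g = 0.2340, g' = -0.861 → ψ₂ = 0.772
  ψ₂ = 0.772: g = 0.0433, g' = -0.595 → ψ₂ = 0.844
  ψ₂ = 0.844: g = 0.0011, g' = -0.567 → ψ₂ = 0.846
Converged at ψ₂ = 0.846.
  A: x = 0.022, y = 0.123
  B: x = 0.036, y = 0.176
  C: x = 0.041, y = 0.170
  D: x = 0.901, y = 0.531

y_D (drum 2) = 0.531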